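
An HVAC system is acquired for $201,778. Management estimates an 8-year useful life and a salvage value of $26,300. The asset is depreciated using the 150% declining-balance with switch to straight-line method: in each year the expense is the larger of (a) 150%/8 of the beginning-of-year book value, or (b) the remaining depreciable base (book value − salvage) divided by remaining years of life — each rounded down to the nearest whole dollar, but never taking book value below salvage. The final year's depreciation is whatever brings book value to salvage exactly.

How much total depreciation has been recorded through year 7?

Depreciable base = $201,778 − $26,300 = $175,478.
Year 1: DB = ⌊$201,778 × 150%/8⌋ = $37,833; SL = ⌊$175,478/8⌋ = $21,934 → take DB $37,833. Book value $163,945.
Year 2: DB = ⌊$163,945 × 150%/8⌋ = $30,739; SL = ⌊$137,645/7⌋ = $19,663 → take DB $30,739. Book value $133,206.
Year 3: DB = ⌊$133,206 × 150%/8⌋ = $24,976; SL = ⌊$106,906/6⌋ = $17,817 → take DB $24,976. Book value $108,230.
Year 4: DB = ⌊$108,230 × 150%/8⌋ = $20,293; SL = ⌊$81,930/5⌋ = $16,386 → take DB $20,293. Book value $87,937.
Year 5: DB = ⌊$87,937 × 150%/8⌋ = $16,488; SL = ⌊$61,637/4⌋ = $15,409 → take DB $16,488. Book value $71,449.
Year 6: DB = ⌊$71,449 × 150%/8⌋ = $13,396; SL = ⌊$45,149/3⌋ = $15,049 → take SL $15,049. Book value $56,400.
Year 7: DB = ⌊$56,400 × 150%/8⌋ = $10,575; SL = ⌊$30,100/2⌋ = $15,050 → take SL $15,050. Book value $41,350.
Accumulated through year 7 = $201,778 − $41,350 = $160,428.

$160,428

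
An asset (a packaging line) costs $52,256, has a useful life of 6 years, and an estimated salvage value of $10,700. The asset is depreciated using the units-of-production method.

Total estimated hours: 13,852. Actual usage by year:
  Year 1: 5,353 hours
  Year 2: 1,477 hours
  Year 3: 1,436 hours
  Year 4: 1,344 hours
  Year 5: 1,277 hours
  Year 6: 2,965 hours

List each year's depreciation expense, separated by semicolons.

$16,059; $4,431; $4,308; $4,032; $3,831; $8,895

Depreciable base = $52,256 − $10,700 = $41,556.
Rate = $41,556 / 13,852 hours = $3 per hour.
Year 1: 5,353 × $3 = $16,059. Book value $36,197.
Year 2: 1,477 × $3 = $4,431. Book value $31,766.
Year 3: 1,436 × $3 = $4,308. Book value $27,458.
Year 4: 1,344 × $3 = $4,032. Book value $23,426.
Year 5: 1,277 × $3 = $3,831. Book value $19,595.
Year 6: 2,965 × $3 = $8,895. Book value $10,700.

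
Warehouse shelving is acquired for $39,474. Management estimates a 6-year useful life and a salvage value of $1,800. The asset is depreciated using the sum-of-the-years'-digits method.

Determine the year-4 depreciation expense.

$5,382

Depreciable base = $39,474 − $1,800 = $37,674.
Sum of the years' digits = 6+5+4+3+2+1 = 21.
Year 1: $37,674 × 6/21 = $10,764. Book value $28,710.
Year 2: $37,674 × 5/21 = $8,970. Book value $19,740.
Year 3: $37,674 × 4/21 = $7,176. Book value $12,564.
Year 4: $37,674 × 3/21 = $5,382. Book value $7,182.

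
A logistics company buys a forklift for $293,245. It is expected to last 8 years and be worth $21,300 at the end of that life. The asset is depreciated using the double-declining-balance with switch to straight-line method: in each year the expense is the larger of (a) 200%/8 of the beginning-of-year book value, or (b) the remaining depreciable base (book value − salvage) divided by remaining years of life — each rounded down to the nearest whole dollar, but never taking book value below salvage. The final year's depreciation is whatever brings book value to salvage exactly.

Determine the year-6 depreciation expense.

Depreciable base = $293,245 − $21,300 = $271,945.
Year 1: DB = ⌊$293,245 × 200%/8⌋ = $73,311; SL = ⌊$271,945/8⌋ = $33,993 → take DB $73,311. Book value $219,934.
Year 2: DB = ⌊$219,934 × 200%/8⌋ = $54,983; SL = ⌊$198,634/7⌋ = $28,376 → take DB $54,983. Book value $164,951.
Year 3: DB = ⌊$164,951 × 200%/8⌋ = $41,237; SL = ⌊$143,651/6⌋ = $23,941 → take DB $41,237. Book value $123,714.
Year 4: DB = ⌊$123,714 × 200%/8⌋ = $30,928; SL = ⌊$102,414/5⌋ = $20,482 → take DB $30,928. Book value $92,786.
Year 5: DB = ⌊$92,786 × 200%/8⌋ = $23,196; SL = ⌊$71,486/4⌋ = $17,871 → take DB $23,196. Book value $69,590.
Year 6: DB = ⌊$69,590 × 200%/8⌋ = $17,397; SL = ⌊$48,290/3⌋ = $16,096 → take DB $17,397. Book value $52,193.

$17,397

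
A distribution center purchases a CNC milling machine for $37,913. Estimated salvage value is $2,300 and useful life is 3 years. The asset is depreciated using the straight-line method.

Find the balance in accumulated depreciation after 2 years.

Depreciable base = $37,913 − $2,300 = $35,613.
Annual expense = $35,613 / 3 = $11,871.
End of year 1: book value $26,042.
End of year 2: book value $14,171.
Accumulated through year 2 = $37,913 − $14,171 = $23,742.

$23,742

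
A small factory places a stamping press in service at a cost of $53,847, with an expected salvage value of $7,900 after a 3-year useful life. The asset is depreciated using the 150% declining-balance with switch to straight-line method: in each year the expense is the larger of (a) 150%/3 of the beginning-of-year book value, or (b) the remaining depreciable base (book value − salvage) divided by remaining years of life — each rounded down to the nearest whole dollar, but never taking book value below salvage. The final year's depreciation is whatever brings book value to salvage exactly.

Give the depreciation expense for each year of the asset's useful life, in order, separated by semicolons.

$26,923; $13,462; $5,562

Depreciable base = $53,847 − $7,900 = $45,947.
Year 1: DB = ⌊$53,847 × 150%/3⌋ = $26,923; SL = ⌊$45,947/3⌋ = $15,315 → take DB $26,923. Book value $26,924.
Year 2: DB = ⌊$26,924 × 150%/3⌋ = $13,462; SL = ⌊$19,024/2⌋ = $9,512 → take DB $13,462. Book value $13,462.
Year 3 (final): $13,462 − $7,900 = $5,562. Book value $7,900.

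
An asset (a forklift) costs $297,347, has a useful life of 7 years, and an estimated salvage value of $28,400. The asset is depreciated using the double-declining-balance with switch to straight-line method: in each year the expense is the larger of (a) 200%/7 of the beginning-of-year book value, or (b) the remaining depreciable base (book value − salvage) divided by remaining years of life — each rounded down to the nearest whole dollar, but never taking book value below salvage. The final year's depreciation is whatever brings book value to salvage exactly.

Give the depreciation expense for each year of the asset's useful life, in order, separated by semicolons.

Depreciable base = $297,347 − $28,400 = $268,947.
Year 1: DB = ⌊$297,347 × 200%/7⌋ = $84,956; SL = ⌊$268,947/7⌋ = $38,421 → take DB $84,956. Book value $212,391.
Year 2: DB = ⌊$212,391 × 200%/7⌋ = $60,683; SL = ⌊$183,991/6⌋ = $30,665 → take DB $60,683. Book value $151,708.
Year 3: DB = ⌊$151,708 × 200%/7⌋ = $43,345; SL = ⌊$123,308/5⌋ = $24,661 → take DB $43,345. Book value $108,363.
Year 4: DB = ⌊$108,363 × 200%/7⌋ = $30,960; SL = ⌊$79,963/4⌋ = $19,990 → take DB $30,960. Book value $77,403.
Year 5: DB = ⌊$77,403 × 200%/7⌋ = $22,115; SL = ⌊$49,003/3⌋ = $16,334 → take DB $22,115. Book value $55,288.
Year 6: DB = ⌊$55,288 × 200%/7⌋ = $15,796; SL = ⌊$26,888/2⌋ = $13,444 → take DB $15,796. Book value $39,492.
Year 7 (final): $39,492 − $28,400 = $11,092. Book value $28,400.

$84,956; $60,683; $43,345; $30,960; $22,115; $15,796; $11,092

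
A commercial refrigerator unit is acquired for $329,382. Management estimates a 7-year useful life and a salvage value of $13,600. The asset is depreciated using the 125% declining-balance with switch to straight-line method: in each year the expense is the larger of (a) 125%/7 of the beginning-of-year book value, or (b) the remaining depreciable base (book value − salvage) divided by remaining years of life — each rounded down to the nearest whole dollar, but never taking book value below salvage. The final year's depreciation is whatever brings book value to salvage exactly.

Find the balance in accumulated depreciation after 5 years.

$232,322

Depreciable base = $329,382 − $13,600 = $315,782.
Year 1: DB = ⌊$329,382 × 125%/7⌋ = $58,818; SL = ⌊$315,782/7⌋ = $45,111 → take DB $58,818. Book value $270,564.
Year 2: DB = ⌊$270,564 × 125%/7⌋ = $48,315; SL = ⌊$256,964/6⌋ = $42,827 → take DB $48,315. Book value $222,249.
Year 3: DB = ⌊$222,249 × 125%/7⌋ = $39,687; SL = ⌊$208,649/5⌋ = $41,729 → take SL $41,729. Book value $180,520.
Year 4: DB = ⌊$180,520 × 125%/7⌋ = $32,235; SL = ⌊$166,920/4⌋ = $41,730 → take SL $41,730. Book value $138,790.
Year 5: DB = ⌊$138,790 × 125%/7⌋ = $24,783; SL = ⌊$125,190/3⌋ = $41,730 → take SL $41,730. Book value $97,060.
Accumulated through year 5 = $329,382 − $97,060 = $232,322.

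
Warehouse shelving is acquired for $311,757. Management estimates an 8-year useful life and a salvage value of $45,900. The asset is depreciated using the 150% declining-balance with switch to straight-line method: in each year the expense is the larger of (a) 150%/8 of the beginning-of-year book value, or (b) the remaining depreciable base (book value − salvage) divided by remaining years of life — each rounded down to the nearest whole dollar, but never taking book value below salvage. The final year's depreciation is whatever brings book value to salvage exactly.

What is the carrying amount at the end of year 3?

$167,220

Depreciable base = $311,757 − $45,900 = $265,857.
Year 1: DB = ⌊$311,757 × 150%/8⌋ = $58,454; SL = ⌊$265,857/8⌋ = $33,232 → take DB $58,454. Book value $253,303.
Year 2: DB = ⌊$253,303 × 150%/8⌋ = $47,494; SL = ⌊$207,403/7⌋ = $29,629 → take DB $47,494. Book value $205,809.
Year 3: DB = ⌊$205,809 × 150%/8⌋ = $38,589; SL = ⌊$159,909/6⌋ = $26,651 → take DB $38,589. Book value $167,220.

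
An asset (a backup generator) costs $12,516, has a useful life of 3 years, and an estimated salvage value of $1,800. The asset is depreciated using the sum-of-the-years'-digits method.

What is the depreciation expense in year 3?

$1,786

Depreciable base = $12,516 − $1,800 = $10,716.
Sum of the years' digits = 3+2+1 = 6.
Year 1: $10,716 × 3/6 = $5,358. Book value $7,158.
Year 2: $10,716 × 2/6 = $3,572. Book value $3,586.
Year 3: $10,716 × 1/6 = $1,786. Book value $1,800.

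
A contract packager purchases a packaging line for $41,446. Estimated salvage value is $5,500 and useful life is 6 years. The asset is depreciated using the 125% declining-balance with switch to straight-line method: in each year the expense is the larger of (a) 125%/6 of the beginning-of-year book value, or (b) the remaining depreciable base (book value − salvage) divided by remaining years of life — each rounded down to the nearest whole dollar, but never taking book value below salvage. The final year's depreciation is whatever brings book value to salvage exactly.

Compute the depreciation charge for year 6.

$5,022

Depreciable base = $41,446 − $5,500 = $35,946.
Year 1: DB = ⌊$41,446 × 125%/6⌋ = $8,634; SL = ⌊$35,946/6⌋ = $5,991 → take DB $8,634. Book value $32,812.
Year 2: DB = ⌊$32,812 × 125%/6⌋ = $6,835; SL = ⌊$27,312/5⌋ = $5,462 → take DB $6,835. Book value $25,977.
Year 3: DB = ⌊$25,977 × 125%/6⌋ = $5,411; SL = ⌊$20,477/4⌋ = $5,119 → take DB $5,411. Book value $20,566.
Year 4: DB = ⌊$20,566 × 125%/6⌋ = $4,284; SL = ⌊$15,066/3⌋ = $5,022 → take SL $5,022. Book value $15,544.
Year 5: DB = ⌊$15,544 × 125%/6⌋ = $3,238; SL = ⌊$10,044/2⌋ = $5,022 → take SL $5,022. Book value $10,522.
Year 6 (final): $10,522 − $5,500 = $5,022. Book value $5,500.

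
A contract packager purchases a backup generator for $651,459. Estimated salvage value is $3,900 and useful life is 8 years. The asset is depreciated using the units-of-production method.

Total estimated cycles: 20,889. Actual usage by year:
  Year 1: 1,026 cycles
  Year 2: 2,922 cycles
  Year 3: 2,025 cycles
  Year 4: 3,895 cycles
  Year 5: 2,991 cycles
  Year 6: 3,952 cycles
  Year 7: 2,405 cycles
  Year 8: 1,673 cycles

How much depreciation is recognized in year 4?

$120,745

Depreciable base = $651,459 − $3,900 = $647,559.
Rate = $647,559 / 20,889 cycles = $31 per cycle.
Year 1: 1,026 × $31 = $31,806. Book value $619,653.
Year 2: 2,922 × $31 = $90,582. Book value $529,071.
Year 3: 2,025 × $31 = $62,775. Book value $466,296.
Year 4: 3,895 × $31 = $120,745. Book value $345,551.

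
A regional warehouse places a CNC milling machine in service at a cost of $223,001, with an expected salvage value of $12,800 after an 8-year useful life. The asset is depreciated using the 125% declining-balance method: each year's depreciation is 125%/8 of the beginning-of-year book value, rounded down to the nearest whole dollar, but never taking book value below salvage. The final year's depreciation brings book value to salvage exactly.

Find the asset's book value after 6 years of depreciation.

Depreciable base = $223,001 − $12,800 = $210,201.
Year 1: ⌊$223,001 × 125%/8⌋ = $34,843. Book value $188,158.
Year 2: ⌊$188,158 × 125%/8⌋ = $29,399. Book value $158,759.
Year 3: ⌊$158,759 × 125%/8⌋ = $24,806. Book value $133,953.
Year 4: ⌊$133,953 × 125%/8⌋ = $20,930. Book value $113,023.
Year 5: ⌊$113,023 × 125%/8⌋ = $17,659. Book value $95,364.
Year 6: ⌊$95,364 × 125%/8⌋ = $14,900. Book value $80,464.

$80,464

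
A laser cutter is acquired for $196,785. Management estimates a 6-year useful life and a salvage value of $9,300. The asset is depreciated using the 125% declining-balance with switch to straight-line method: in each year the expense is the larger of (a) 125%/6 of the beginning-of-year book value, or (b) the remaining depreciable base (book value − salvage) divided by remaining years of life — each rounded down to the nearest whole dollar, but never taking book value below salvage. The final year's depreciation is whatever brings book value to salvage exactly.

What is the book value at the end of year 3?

Depreciable base = $196,785 − $9,300 = $187,485.
Year 1: DB = ⌊$196,785 × 125%/6⌋ = $40,996; SL = ⌊$187,485/6⌋ = $31,247 → take DB $40,996. Book value $155,789.
Year 2: DB = ⌊$155,789 × 125%/6⌋ = $32,456; SL = ⌊$146,489/5⌋ = $29,297 → take DB $32,456. Book value $123,333.
Year 3: DB = ⌊$123,333 × 125%/6⌋ = $25,694; SL = ⌊$114,033/4⌋ = $28,508 → take SL $28,508. Book value $94,825.

$94,825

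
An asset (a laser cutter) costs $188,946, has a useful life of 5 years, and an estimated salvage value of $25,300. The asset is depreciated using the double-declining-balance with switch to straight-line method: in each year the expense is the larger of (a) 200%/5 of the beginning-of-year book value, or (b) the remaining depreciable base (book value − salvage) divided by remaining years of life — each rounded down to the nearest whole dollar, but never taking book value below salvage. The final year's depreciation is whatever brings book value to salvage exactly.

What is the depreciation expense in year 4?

$15,513

Depreciable base = $188,946 − $25,300 = $163,646.
Year 1: DB = ⌊$188,946 × 200%/5⌋ = $75,578; SL = ⌊$163,646/5⌋ = $32,729 → take DB $75,578. Book value $113,368.
Year 2: DB = ⌊$113,368 × 200%/5⌋ = $45,347; SL = ⌊$88,068/4⌋ = $22,017 → take DB $45,347. Book value $68,021.
Year 3: DB = ⌊$68,021 × 200%/5⌋ = $27,208; SL = ⌊$42,721/3⌋ = $14,240 → take DB $27,208. Book value $40,813.
Year 4: DB = ⌊$40,813 × 200%/5⌋ = $16,325; SL = ⌊$15,513/2⌋ = $7,756 → take DB $16,325, capped at $15,513. Book value $25,300.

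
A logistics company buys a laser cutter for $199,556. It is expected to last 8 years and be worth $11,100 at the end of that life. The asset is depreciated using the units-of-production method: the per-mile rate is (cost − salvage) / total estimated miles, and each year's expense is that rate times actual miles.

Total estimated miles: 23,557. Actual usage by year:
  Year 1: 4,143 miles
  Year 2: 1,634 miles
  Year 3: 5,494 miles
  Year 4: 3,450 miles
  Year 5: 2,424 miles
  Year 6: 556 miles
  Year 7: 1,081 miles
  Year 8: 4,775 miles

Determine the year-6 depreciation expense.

$4,448

Depreciable base = $199,556 − $11,100 = $188,456.
Rate = $188,456 / 23,557 miles = $8 per mile.
Year 1: 4,143 × $8 = $33,144. Book value $166,412.
Year 2: 1,634 × $8 = $13,072. Book value $153,340.
Year 3: 5,494 × $8 = $43,952. Book value $109,388.
Year 4: 3,450 × $8 = $27,600. Book value $81,788.
Year 5: 2,424 × $8 = $19,392. Book value $62,396.
Year 6: 556 × $8 = $4,448. Book value $57,948.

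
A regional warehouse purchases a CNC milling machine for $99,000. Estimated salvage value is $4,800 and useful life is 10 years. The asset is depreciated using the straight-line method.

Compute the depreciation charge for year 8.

Depreciable base = $99,000 − $4,800 = $94,200.
Annual expense = $94,200 / 10 = $9,420.

$9,420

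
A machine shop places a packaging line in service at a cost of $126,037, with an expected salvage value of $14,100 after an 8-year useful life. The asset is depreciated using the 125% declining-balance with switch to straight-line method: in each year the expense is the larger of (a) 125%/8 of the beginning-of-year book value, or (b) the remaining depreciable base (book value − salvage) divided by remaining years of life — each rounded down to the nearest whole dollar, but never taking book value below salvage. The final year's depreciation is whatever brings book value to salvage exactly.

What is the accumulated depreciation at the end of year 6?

Depreciable base = $126,037 − $14,100 = $111,937.
Year 1: DB = ⌊$126,037 × 125%/8⌋ = $19,693; SL = ⌊$111,937/8⌋ = $13,992 → take DB $19,693. Book value $106,344.
Year 2: DB = ⌊$106,344 × 125%/8⌋ = $16,616; SL = ⌊$92,244/7⌋ = $13,177 → take DB $16,616. Book value $89,728.
Year 3: DB = ⌊$89,728 × 125%/8⌋ = $14,020; SL = ⌊$75,628/6⌋ = $12,604 → take DB $14,020. Book value $75,708.
Year 4: DB = ⌊$75,708 × 125%/8⌋ = $11,829; SL = ⌊$61,608/5⌋ = $12,321 → take SL $12,321. Book value $63,387.
Year 5: DB = ⌊$63,387 × 125%/8⌋ = $9,904; SL = ⌊$49,287/4⌋ = $12,321 → take SL $12,321. Book value $51,066.
Year 6: DB = ⌊$51,066 × 125%/8⌋ = $7,979; SL = ⌊$36,966/3⌋ = $12,322 → take SL $12,322. Book value $38,744.
Accumulated through year 6 = $126,037 − $38,744 = $87,293.

$87,293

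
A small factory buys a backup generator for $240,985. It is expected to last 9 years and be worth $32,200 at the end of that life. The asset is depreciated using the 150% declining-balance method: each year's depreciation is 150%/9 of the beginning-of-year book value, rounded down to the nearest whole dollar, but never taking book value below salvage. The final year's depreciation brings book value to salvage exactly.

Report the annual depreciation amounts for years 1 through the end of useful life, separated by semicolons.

$40,164; $33,470; $27,891; $23,243; $19,369; $16,141; $13,451; $11,209; $23,847

Depreciable base = $240,985 − $32,200 = $208,785.
Year 1: ⌊$240,985 × 150%/9⌋ = $40,164. Book value $200,821.
Year 2: ⌊$200,821 × 150%/9⌋ = $33,470. Book value $167,351.
Year 3: ⌊$167,351 × 150%/9⌋ = $27,891. Book value $139,460.
Year 4: ⌊$139,460 × 150%/9⌋ = $23,243. Book value $116,217.
Year 5: ⌊$116,217 × 150%/9⌋ = $19,369. Book value $96,848.
Year 6: ⌊$96,848 × 150%/9⌋ = $16,141. Book value $80,707.
Year 7: ⌊$80,707 × 150%/9⌋ = $13,451. Book value $67,256.
Year 8: ⌊$67,256 × 150%/9⌋ = $11,209. Book value $56,047.
Year 9 (final): $56,047 − $32,200 = $23,847. Book value $32,200.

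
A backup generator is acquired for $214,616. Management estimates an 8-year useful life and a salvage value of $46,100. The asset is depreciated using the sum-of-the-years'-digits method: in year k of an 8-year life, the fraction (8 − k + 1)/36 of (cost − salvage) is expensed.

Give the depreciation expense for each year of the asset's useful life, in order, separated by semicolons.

$37,448; $32,767; $28,086; $23,405; $18,724; $14,043; $9,362; $4,681

Depreciable base = $214,616 − $46,100 = $168,516.
Sum of the years' digits = 8+7+6+5+4+3+2+1 = 36.
Year 1: $168,516 × 8/36 = $37,448. Book value $177,168.
Year 2: $168,516 × 7/36 = $32,767. Book value $144,401.
Year 3: $168,516 × 6/36 = $28,086. Book value $116,315.
Year 4: $168,516 × 5/36 = $23,405. Book value $92,910.
Year 5: $168,516 × 4/36 = $18,724. Book value $74,186.
Year 6: $168,516 × 3/36 = $14,043. Book value $60,143.
Year 7: $168,516 × 2/36 = $9,362. Book value $50,781.
Year 8: $168,516 × 1/36 = $4,681. Book value $46,100.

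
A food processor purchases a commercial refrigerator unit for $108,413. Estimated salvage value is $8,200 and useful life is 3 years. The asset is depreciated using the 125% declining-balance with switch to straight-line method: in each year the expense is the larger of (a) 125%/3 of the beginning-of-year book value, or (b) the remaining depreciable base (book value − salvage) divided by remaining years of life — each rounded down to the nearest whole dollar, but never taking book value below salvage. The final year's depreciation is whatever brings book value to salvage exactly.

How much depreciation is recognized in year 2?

$27,520

Depreciable base = $108,413 − $8,200 = $100,213.
Year 1: DB = ⌊$108,413 × 125%/3⌋ = $45,172; SL = ⌊$100,213/3⌋ = $33,404 → take DB $45,172. Book value $63,241.
Year 2: DB = ⌊$63,241 × 125%/3⌋ = $26,350; SL = ⌊$55,041/2⌋ = $27,520 → take SL $27,520. Book value $35,721.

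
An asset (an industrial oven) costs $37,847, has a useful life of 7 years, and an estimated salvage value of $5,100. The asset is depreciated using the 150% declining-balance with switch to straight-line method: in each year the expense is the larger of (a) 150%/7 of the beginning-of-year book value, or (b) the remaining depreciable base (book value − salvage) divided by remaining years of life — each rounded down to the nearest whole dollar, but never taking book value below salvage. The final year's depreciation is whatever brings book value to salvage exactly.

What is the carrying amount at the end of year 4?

$14,425

Depreciable base = $37,847 − $5,100 = $32,747.
Year 1: DB = ⌊$37,847 × 150%/7⌋ = $8,110; SL = ⌊$32,747/7⌋ = $4,678 → take DB $8,110. Book value $29,737.
Year 2: DB = ⌊$29,737 × 150%/7⌋ = $6,372; SL = ⌊$24,637/6⌋ = $4,106 → take DB $6,372. Book value $23,365.
Year 3: DB = ⌊$23,365 × 150%/7⌋ = $5,006; SL = ⌊$18,265/5⌋ = $3,653 → take DB $5,006. Book value $18,359.
Year 4: DB = ⌊$18,359 × 150%/7⌋ = $3,934; SL = ⌊$13,259/4⌋ = $3,314 → take DB $3,934. Book value $14,425.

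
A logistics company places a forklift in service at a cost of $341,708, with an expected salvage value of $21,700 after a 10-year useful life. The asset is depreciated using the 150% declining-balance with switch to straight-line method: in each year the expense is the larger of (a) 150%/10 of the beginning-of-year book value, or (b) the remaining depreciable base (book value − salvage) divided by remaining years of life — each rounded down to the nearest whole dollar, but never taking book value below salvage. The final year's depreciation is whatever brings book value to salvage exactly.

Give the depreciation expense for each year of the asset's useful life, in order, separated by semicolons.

$51,256; $43,567; $37,032; $31,477; $26,756; $25,984; $25,984; $25,984; $25,984; $25,984

Depreciable base = $341,708 − $21,700 = $320,008.
Year 1: DB = ⌊$341,708 × 150%/10⌋ = $51,256; SL = ⌊$320,008/10⌋ = $32,000 → take DB $51,256. Book value $290,452.
Year 2: DB = ⌊$290,452 × 150%/10⌋ = $43,567; SL = ⌊$268,752/9⌋ = $29,861 → take DB $43,567. Book value $246,885.
Year 3: DB = ⌊$246,885 × 150%/10⌋ = $37,032; SL = ⌊$225,185/8⌋ = $28,148 → take DB $37,032. Book value $209,853.
Year 4: DB = ⌊$209,853 × 150%/10⌋ = $31,477; SL = ⌊$188,153/7⌋ = $26,879 → take DB $31,477. Book value $178,376.
Year 5: DB = ⌊$178,376 × 150%/10⌋ = $26,756; SL = ⌊$156,676/6⌋ = $26,112 → take DB $26,756. Book value $151,620.
Year 6: DB = ⌊$151,620 × 150%/10⌋ = $22,743; SL = ⌊$129,920/5⌋ = $25,984 → take SL $25,984. Book value $125,636.
Year 7: DB = ⌊$125,636 × 150%/10⌋ = $18,845; SL = ⌊$103,936/4⌋ = $25,984 → take SL $25,984. Book value $99,652.
Year 8: DB = ⌊$99,652 × 150%/10⌋ = $14,947; SL = ⌊$77,952/3⌋ = $25,984 → take SL $25,984. Book value $73,668.
Year 9: DB = ⌊$73,668 × 150%/10⌋ = $11,050; SL = ⌊$51,968/2⌋ = $25,984 → take SL $25,984. Book value $47,684.
Year 10 (final): $47,684 − $21,700 = $25,984. Book value $21,700.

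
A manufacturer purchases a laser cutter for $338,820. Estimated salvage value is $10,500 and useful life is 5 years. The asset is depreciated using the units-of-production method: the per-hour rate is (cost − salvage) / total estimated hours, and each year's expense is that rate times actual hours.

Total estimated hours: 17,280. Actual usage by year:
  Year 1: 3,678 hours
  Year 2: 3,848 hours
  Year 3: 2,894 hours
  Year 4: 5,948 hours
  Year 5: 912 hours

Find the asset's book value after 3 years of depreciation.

Depreciable base = $338,820 − $10,500 = $328,320.
Rate = $328,320 / 17,280 hours = $19 per hour.
Year 1: 3,678 × $19 = $69,882. Book value $268,938.
Year 2: 3,848 × $19 = $73,112. Book value $195,826.
Year 3: 2,894 × $19 = $54,986. Book value $140,840.

$140,840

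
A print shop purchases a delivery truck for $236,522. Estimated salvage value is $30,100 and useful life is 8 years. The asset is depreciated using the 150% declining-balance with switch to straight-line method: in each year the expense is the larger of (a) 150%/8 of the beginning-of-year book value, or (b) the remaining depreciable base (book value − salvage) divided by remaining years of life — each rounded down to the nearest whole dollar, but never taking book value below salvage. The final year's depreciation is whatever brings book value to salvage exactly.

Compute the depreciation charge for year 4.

$23,787

Depreciable base = $236,522 − $30,100 = $206,422.
Year 1: DB = ⌊$236,522 × 150%/8⌋ = $44,347; SL = ⌊$206,422/8⌋ = $25,802 → take DB $44,347. Book value $192,175.
Year 2: DB = ⌊$192,175 × 150%/8⌋ = $36,032; SL = ⌊$162,075/7⌋ = $23,153 → take DB $36,032. Book value $156,143.
Year 3: DB = ⌊$156,143 × 150%/8⌋ = $29,276; SL = ⌊$126,043/6⌋ = $21,007 → take DB $29,276. Book value $126,867.
Year 4: DB = ⌊$126,867 × 150%/8⌋ = $23,787; SL = ⌊$96,767/5⌋ = $19,353 → take DB $23,787. Book value $103,080.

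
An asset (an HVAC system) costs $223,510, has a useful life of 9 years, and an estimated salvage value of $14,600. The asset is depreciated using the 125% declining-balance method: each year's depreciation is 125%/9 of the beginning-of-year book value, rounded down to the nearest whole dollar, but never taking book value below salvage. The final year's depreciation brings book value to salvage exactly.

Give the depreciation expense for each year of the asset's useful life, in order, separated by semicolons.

$31,043; $26,731; $23,018; $19,821; $17,069; $14,698; $12,656; $10,899; $52,975

Depreciable base = $223,510 − $14,600 = $208,910.
Year 1: ⌊$223,510 × 125%/9⌋ = $31,043. Book value $192,467.
Year 2: ⌊$192,467 × 125%/9⌋ = $26,731. Book value $165,736.
Year 3: ⌊$165,736 × 125%/9⌋ = $23,018. Book value $142,718.
Year 4: ⌊$142,718 × 125%/9⌋ = $19,821. Book value $122,897.
Year 5: ⌊$122,897 × 125%/9⌋ = $17,069. Book value $105,828.
Year 6: ⌊$105,828 × 125%/9⌋ = $14,698. Book value $91,130.
Year 7: ⌊$91,130 × 125%/9⌋ = $12,656. Book value $78,474.
Year 8: ⌊$78,474 × 125%/9⌋ = $10,899. Book value $67,575.
Year 9 (final): $67,575 − $14,600 = $52,975. Book value $14,600.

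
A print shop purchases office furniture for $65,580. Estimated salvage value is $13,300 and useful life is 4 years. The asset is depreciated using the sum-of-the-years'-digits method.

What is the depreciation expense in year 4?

$5,228

Depreciable base = $65,580 − $13,300 = $52,280.
Sum of the years' digits = 4+3+2+1 = 10.
Year 1: $52,280 × 4/10 = $20,912. Book value $44,668.
Year 2: $52,280 × 3/10 = $15,684. Book value $28,984.
Year 3: $52,280 × 2/10 = $10,456. Book value $18,528.
Year 4: $52,280 × 1/10 = $5,228. Book value $13,300.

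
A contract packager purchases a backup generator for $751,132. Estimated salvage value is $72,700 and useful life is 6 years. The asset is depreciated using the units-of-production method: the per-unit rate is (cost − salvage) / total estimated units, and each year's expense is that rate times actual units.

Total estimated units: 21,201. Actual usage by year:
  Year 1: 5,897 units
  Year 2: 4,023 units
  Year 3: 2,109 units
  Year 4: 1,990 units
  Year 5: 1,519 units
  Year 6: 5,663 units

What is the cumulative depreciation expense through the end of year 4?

$448,608

Depreciable base = $751,132 − $72,700 = $678,432.
Rate = $678,432 / 21,201 units = $32 per unit.
Year 1: 5,897 × $32 = $188,704. Book value $562,428.
Year 2: 4,023 × $32 = $128,736. Book value $433,692.
Year 3: 2,109 × $32 = $67,488. Book value $366,204.
Year 4: 1,990 × $32 = $63,680. Book value $302,524.
Accumulated through year 4 = $751,132 − $302,524 = $448,608.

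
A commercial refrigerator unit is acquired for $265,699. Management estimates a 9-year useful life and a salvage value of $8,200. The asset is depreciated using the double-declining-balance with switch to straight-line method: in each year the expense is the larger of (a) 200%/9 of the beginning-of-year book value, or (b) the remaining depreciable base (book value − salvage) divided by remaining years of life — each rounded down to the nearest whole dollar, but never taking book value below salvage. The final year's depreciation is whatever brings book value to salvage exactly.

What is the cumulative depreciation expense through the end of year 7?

Depreciable base = $265,699 − $8,200 = $257,499.
Year 1: DB = ⌊$265,699 × 200%/9⌋ = $59,044; SL = ⌊$257,499/9⌋ = $28,611 → take DB $59,044. Book value $206,655.
Year 2: DB = ⌊$206,655 × 200%/9⌋ = $45,923; SL = ⌊$198,455/8⌋ = $24,806 → take DB $45,923. Book value $160,732.
Year 3: DB = ⌊$160,732 × 200%/9⌋ = $35,718; SL = ⌊$152,532/7⌋ = $21,790 → take DB $35,718. Book value $125,014.
Year 4: DB = ⌊$125,014 × 200%/9⌋ = $27,780; SL = ⌊$116,814/6⌋ = $19,469 → take DB $27,780. Book value $97,234.
Year 5: DB = ⌊$97,234 × 200%/9⌋ = $21,607; SL = ⌊$89,034/5⌋ = $17,806 → take DB $21,607. Book value $75,627.
Year 6: DB = ⌊$75,627 × 200%/9⌋ = $16,806; SL = ⌊$67,427/4⌋ = $16,856 → take SL $16,856. Book value $58,771.
Year 7: DB = ⌊$58,771 × 200%/9⌋ = $13,060; SL = ⌊$50,571/3⌋ = $16,857 → take SL $16,857. Book value $41,914.
Accumulated through year 7 = $265,699 − $41,914 = $223,785.

$223,785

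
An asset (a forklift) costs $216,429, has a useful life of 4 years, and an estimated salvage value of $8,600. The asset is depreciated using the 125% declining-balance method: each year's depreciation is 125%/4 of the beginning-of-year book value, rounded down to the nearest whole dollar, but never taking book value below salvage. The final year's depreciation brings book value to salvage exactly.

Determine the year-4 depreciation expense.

Depreciable base = $216,429 − $8,600 = $207,829.
Year 1: ⌊$216,429 × 125%/4⌋ = $67,634. Book value $148,795.
Year 2: ⌊$148,795 × 125%/4⌋ = $46,498. Book value $102,297.
Year 3: ⌊$102,297 × 125%/4⌋ = $31,967. Book value $70,330.
Year 4 (final): $70,330 − $8,600 = $61,730. Book value $8,600.

$61,730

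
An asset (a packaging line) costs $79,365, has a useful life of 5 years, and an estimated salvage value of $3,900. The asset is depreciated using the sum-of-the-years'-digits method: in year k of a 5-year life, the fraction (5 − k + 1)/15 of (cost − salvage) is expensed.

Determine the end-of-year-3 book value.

Depreciable base = $79,365 − $3,900 = $75,465.
Sum of the years' digits = 5+4+3+2+1 = 15.
Year 1: $75,465 × 5/15 = $25,155. Book value $54,210.
Year 2: $75,465 × 4/15 = $20,124. Book value $34,086.
Year 3: $75,465 × 3/15 = $15,093. Book value $18,993.

$18,993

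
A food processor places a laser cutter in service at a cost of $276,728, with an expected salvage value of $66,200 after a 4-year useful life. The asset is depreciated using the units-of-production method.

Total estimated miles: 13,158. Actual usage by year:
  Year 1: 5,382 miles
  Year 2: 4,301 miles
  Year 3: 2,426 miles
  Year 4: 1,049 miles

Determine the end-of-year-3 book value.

Depreciable base = $276,728 − $66,200 = $210,528.
Rate = $210,528 / 13,158 miles = $16 per mile.
Year 1: 5,382 × $16 = $86,112. Book value $190,616.
Year 2: 4,301 × $16 = $68,816. Book value $121,800.
Year 3: 2,426 × $16 = $38,816. Book value $82,984.

$82,984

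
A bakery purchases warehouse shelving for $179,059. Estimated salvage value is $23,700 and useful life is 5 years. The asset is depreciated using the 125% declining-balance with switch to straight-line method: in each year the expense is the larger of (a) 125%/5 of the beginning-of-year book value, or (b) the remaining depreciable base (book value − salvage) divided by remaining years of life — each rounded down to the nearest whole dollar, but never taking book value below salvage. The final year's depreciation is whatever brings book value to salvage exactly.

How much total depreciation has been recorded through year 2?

$78,337

Depreciable base = $179,059 − $23,700 = $155,359.
Year 1: DB = ⌊$179,059 × 125%/5⌋ = $44,764; SL = ⌊$155,359/5⌋ = $31,071 → take DB $44,764. Book value $134,295.
Year 2: DB = ⌊$134,295 × 125%/5⌋ = $33,573; SL = ⌊$110,595/4⌋ = $27,648 → take DB $33,573. Book value $100,722.
Accumulated through year 2 = $179,059 − $100,722 = $78,337.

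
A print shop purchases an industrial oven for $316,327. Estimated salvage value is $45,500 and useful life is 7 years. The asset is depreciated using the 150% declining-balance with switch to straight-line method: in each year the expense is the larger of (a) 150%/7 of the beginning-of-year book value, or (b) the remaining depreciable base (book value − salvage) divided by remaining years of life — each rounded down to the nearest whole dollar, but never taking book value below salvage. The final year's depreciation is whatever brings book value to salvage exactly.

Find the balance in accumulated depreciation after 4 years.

$195,768

Depreciable base = $316,327 − $45,500 = $270,827.
Year 1: DB = ⌊$316,327 × 150%/7⌋ = $67,784; SL = ⌊$270,827/7⌋ = $38,689 → take DB $67,784. Book value $248,543.
Year 2: DB = ⌊$248,543 × 150%/7⌋ = $53,259; SL = ⌊$203,043/6⌋ = $33,840 → take DB $53,259. Book value $195,284.
Year 3: DB = ⌊$195,284 × 150%/7⌋ = $41,846; SL = ⌊$149,784/5⌋ = $29,956 → take DB $41,846. Book value $153,438.
Year 4: DB = ⌊$153,438 × 150%/7⌋ = $32,879; SL = ⌊$107,938/4⌋ = $26,984 → take DB $32,879. Book value $120,559.
Accumulated through year 4 = $316,327 − $120,559 = $195,768.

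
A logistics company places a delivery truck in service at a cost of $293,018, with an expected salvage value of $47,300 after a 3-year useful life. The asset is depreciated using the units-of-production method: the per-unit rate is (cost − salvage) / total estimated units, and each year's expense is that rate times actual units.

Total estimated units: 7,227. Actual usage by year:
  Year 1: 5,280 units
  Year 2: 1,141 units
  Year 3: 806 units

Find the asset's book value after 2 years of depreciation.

Depreciable base = $293,018 − $47,300 = $245,718.
Rate = $245,718 / 7,227 units = $34 per unit.
Year 1: 5,280 × $34 = $179,520. Book value $113,498.
Year 2: 1,141 × $34 = $38,794. Book value $74,704.

$74,704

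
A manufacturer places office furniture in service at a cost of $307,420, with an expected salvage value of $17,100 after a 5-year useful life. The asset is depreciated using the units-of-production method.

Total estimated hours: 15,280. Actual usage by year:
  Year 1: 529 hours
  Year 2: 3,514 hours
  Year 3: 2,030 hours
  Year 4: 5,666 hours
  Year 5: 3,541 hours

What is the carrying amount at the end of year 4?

Depreciable base = $307,420 − $17,100 = $290,320.
Rate = $290,320 / 15,280 hours = $19 per hour.
Year 1: 529 × $19 = $10,051. Book value $297,369.
Year 2: 3,514 × $19 = $66,766. Book value $230,603.
Year 3: 2,030 × $19 = $38,570. Book value $192,033.
Year 4: 5,666 × $19 = $107,654. Book value $84,379.

$84,379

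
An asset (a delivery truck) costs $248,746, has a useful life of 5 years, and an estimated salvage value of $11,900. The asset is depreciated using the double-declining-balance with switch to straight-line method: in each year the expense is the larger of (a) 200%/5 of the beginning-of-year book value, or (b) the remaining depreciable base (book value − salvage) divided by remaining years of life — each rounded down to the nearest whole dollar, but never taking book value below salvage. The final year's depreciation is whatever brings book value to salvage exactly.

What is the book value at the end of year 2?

$89,549

Depreciable base = $248,746 − $11,900 = $236,846.
Year 1: DB = ⌊$248,746 × 200%/5⌋ = $99,498; SL = ⌊$236,846/5⌋ = $47,369 → take DB $99,498. Book value $149,248.
Year 2: DB = ⌊$149,248 × 200%/5⌋ = $59,699; SL = ⌊$137,348/4⌋ = $34,337 → take DB $59,699. Book value $89,549.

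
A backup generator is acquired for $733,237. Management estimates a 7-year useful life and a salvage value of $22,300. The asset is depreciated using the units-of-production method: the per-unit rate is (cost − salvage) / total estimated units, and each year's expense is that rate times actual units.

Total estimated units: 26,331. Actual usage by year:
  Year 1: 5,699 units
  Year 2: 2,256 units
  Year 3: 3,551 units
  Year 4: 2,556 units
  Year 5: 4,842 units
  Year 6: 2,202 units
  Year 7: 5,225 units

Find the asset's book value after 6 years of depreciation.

Depreciable base = $733,237 − $22,300 = $710,937.
Rate = $710,937 / 26,331 units = $27 per unit.
Year 1: 5,699 × $27 = $153,873. Book value $579,364.
Year 2: 2,256 × $27 = $60,912. Book value $518,452.
Year 3: 3,551 × $27 = $95,877. Book value $422,575.
Year 4: 2,556 × $27 = $69,012. Book value $353,563.
Year 5: 4,842 × $27 = $130,734. Book value $222,829.
Year 6: 2,202 × $27 = $59,454. Book value $163,375.

$163,375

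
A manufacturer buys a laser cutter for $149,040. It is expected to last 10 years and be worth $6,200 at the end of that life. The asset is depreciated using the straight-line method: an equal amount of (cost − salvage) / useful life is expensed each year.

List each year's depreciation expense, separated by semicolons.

$14,284; $14,284; $14,284; $14,284; $14,284; $14,284; $14,284; $14,284; $14,284; $14,284

Depreciable base = $149,040 − $6,200 = $142,840.
Annual expense = $142,840 / 10 = $14,284.
End of year 1: book value $134,756.
End of year 2: book value $120,472.
End of year 3: book value $106,188.
End of year 4: book value $91,904.
End of year 5: book value $77,620.
End of year 6: book value $63,336.
End of year 7: book value $49,052.
End of year 8: book value $34,768.
End of year 9: book value $20,484.
End of year 10: book value $6,200.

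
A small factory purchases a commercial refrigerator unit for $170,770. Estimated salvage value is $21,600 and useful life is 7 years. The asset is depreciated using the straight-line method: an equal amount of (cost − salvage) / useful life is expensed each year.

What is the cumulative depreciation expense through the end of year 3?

Depreciable base = $170,770 − $21,600 = $149,170.
Annual expense = $149,170 / 7 = $21,310.
End of year 1: book value $149,460.
End of year 2: book value $128,150.
End of year 3: book value $106,840.
Accumulated through year 3 = $170,770 − $106,840 = $63,930.

$63,930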